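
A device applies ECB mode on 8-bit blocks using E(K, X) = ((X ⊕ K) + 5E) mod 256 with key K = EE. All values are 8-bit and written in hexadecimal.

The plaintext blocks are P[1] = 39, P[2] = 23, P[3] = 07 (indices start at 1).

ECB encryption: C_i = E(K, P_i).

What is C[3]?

C[3]: E(K, 07) = 47.

C[3] = 47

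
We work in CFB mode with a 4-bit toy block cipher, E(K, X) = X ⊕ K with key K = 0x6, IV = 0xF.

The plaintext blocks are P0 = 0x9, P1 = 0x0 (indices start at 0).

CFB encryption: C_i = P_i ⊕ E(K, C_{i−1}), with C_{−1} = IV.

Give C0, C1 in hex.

C0: E(K, 0xF) = 0x9; 0x9 ⊕ 0x9 = 0x0.
C1: E(K, 0x0) = 0x6; 0x0 ⊕ 0x6 = 0x6.

C0 = 0x0, C1 = 0x6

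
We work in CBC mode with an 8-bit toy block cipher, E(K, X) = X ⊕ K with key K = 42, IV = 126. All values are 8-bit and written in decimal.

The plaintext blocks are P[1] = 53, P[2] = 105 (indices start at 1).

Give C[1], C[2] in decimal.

C[1] = 97, C[2] = 34

CBC encryption: C_i = E(K, P_i ⊕ C_{i−1}), with C_{0} = IV.
C[1]: P[1] ⊕ 126 = 75; E(K, 75) = 97.
C[2]: P[2] ⊕ 97 = 8; E(K, 8) = 34.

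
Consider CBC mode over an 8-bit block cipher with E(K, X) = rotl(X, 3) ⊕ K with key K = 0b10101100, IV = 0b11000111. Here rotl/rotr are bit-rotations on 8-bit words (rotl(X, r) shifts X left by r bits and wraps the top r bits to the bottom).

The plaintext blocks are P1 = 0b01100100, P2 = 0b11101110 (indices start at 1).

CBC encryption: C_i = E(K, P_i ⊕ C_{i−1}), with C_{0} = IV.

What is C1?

C1 = 0b10110001

C1: P1 ⊕ 0b11000111 = 0b10100011; E(K, 0b10100011) = 0b10110001.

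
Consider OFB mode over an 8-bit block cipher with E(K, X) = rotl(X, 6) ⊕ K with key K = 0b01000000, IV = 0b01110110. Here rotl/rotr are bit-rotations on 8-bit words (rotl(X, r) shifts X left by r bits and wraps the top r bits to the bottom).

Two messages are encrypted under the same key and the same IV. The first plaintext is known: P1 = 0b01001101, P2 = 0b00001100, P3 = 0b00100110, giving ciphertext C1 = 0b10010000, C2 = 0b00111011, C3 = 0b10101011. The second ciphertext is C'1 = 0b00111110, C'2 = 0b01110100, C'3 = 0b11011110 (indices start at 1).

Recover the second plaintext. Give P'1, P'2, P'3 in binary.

In OFB with a reused IV, both messages share the same keystream S_i, so C_i ⊕ C'_i = P_i ⊕ P'_i and thus P'_i = P_i ⊕ C_i ⊕ C'_i.
P'1: 0b01001101 ⊕ 0b10010000 ⊕ 0b00111110 = 0b11100011.
P'2: 0b00001100 ⊕ 0b00111011 ⊕ 0b01110100 = 0b01000011.
P'3: 0b00100110 ⊕ 0b10101011 ⊕ 0b11011110 = 0b01010011.

P'1 = 0b11100011, P'2 = 0b01000011, P'3 = 0b01010011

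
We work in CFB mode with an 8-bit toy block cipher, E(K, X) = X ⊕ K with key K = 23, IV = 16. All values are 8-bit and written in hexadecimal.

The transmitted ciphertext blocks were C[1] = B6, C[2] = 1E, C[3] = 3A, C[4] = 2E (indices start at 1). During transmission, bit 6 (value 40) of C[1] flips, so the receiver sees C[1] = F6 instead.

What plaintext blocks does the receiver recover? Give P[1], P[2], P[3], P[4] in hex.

P[1] = C3, P[2] = CB, P[3] = 07, P[4] = 37

CFB decryption: P_i = C_i ⊕ E(K, C_{i−1}), with C_{0} = IV.
Only C[1] changed, to F6. In CFB, a change in C_i flips the same bit in P_i and garbles P_{i+1}. Decrypting the received ciphertext:
P[1]: E(K, 16) = 35; F6 ⊕ 35 = C3.
P[2]: E(K, F6) = D5; 1E ⊕ D5 = CB.
P[3]: E(K, 1E) = 3D; 3A ⊕ 3D = 07.
P[4]: E(K, 3A) = 19; 2E ⊕ 19 = 37.
Blocks that differ from the original plaintext: P[1], P[2].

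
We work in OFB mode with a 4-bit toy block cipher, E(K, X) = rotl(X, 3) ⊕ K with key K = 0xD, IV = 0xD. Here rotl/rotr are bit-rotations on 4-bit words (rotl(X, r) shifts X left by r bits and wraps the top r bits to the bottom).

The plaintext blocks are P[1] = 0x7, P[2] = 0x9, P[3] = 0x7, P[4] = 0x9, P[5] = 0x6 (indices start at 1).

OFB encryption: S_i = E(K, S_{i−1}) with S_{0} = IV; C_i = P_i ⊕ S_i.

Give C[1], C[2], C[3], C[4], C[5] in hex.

C[1] = 0x4, C[2] = 0xD, C[3] = 0x8, C[4] = 0xB, C[5] = 0xA

C[1]: S = E(K, 0xD) = 0x3; 0x7 ⊕ 0x3 = 0x4.
C[2]: S = E(K, 0x3) = 0x4; 0x9 ⊕ 0x4 = 0xD.
C[3]: S = E(K, 0x4) = 0xF; 0x7 ⊕ 0xF = 0x8.
C[4]: S = E(K, 0xF) = 0x2; 0x9 ⊕ 0x2 = 0xB.
C[5]: S = E(K, 0x2) = 0xC; 0x6 ⊕ 0xC = 0xA.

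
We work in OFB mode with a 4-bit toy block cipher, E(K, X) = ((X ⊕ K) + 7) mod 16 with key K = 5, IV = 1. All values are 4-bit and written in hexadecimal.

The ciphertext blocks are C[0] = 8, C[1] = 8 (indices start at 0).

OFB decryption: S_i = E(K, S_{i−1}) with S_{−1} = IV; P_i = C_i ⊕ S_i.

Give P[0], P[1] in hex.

P[0]: S = E(K, 1) = B; 8 ⊕ B = 3.
P[1]: S = E(K, B) = 5; 8 ⊕ 5 = D.

P[0] = 3, P[1] = D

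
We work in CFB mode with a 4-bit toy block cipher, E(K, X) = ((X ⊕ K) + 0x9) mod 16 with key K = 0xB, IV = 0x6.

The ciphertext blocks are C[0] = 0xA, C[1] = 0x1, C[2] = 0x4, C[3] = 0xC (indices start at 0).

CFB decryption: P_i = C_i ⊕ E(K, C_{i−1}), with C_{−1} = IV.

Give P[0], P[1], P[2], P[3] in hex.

P[0]: E(K, 0x6) = 0x6; 0xA ⊕ 0x6 = 0xC.
P[1]: E(K, 0xA) = 0xA; 0x1 ⊕ 0xA = 0xB.
P[2]: E(K, 0x1) = 0x3; 0x4 ⊕ 0x3 = 0x7.
P[3]: E(K, 0x4) = 0x8; 0xC ⊕ 0x8 = 0x4.

P[0] = 0xC, P[1] = 0xB, P[2] = 0x7, P[3] = 0x4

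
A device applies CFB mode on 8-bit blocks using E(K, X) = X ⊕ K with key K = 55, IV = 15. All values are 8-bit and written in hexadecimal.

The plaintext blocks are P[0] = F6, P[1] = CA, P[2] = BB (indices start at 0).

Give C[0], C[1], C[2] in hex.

C[0] = B6, C[1] = 29, C[2] = C7

CFB encryption: C_i = P_i ⊕ E(K, C_{i−1}), with C_{−1} = IV.
C[0]: E(K, 15) = 40; F6 ⊕ 40 = B6.
C[1]: E(K, B6) = E3; CA ⊕ E3 = 29.
C[2]: E(K, 29) = 7C; BB ⊕ 7C = C7.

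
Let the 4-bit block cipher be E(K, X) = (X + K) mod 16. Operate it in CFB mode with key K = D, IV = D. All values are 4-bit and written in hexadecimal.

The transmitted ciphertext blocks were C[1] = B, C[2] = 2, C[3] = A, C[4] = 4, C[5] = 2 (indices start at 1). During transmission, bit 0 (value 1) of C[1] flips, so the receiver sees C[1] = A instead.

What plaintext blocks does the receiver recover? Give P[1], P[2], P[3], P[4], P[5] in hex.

P[1] = 0, P[2] = 5, P[3] = 5, P[4] = 3, P[5] = 3

CFB decryption: P_i = C_i ⊕ E(K, C_{i−1}), with C_{0} = IV.
Only C[1] changed, to A. In CFB, a change in C_i flips the same bit in P_i and garbles P_{i+1}. Decrypting the received ciphertext:
P[1]: E(K, D) = A; A ⊕ A = 0.
P[2]: E(K, A) = 7; 2 ⊕ 7 = 5.
P[3]: E(K, 2) = F; A ⊕ F = 5.
P[4]: E(K, A) = 7; 4 ⊕ 7 = 3.
P[5]: E(K, 4) = 1; 2 ⊕ 1 = 3.
Blocks that differ from the original plaintext: P[1], P[2].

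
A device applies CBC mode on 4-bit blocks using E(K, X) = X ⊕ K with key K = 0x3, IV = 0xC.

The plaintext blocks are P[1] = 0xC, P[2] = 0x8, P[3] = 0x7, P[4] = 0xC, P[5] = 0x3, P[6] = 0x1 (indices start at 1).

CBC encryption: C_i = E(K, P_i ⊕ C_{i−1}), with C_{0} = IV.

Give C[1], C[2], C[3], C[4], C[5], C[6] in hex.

C[1] = 0x3, C[2] = 0x8, C[3] = 0xC, C[4] = 0x3, C[5] = 0x3, C[6] = 0x1

C[1]: P[1] ⊕ 0xC = 0x0; E(K, 0x0) = 0x3.
C[2]: P[2] ⊕ 0x3 = 0xB; E(K, 0xB) = 0x8.
C[3]: P[3] ⊕ 0x8 = 0xF; E(K, 0xF) = 0xC.
C[4]: P[4] ⊕ 0xC = 0x0; E(K, 0x0) = 0x3.
C[5]: P[5] ⊕ 0x3 = 0x0; E(K, 0x0) = 0x3.
C[6]: P[6] ⊕ 0x3 = 0x2; E(K, 0x2) = 0x1.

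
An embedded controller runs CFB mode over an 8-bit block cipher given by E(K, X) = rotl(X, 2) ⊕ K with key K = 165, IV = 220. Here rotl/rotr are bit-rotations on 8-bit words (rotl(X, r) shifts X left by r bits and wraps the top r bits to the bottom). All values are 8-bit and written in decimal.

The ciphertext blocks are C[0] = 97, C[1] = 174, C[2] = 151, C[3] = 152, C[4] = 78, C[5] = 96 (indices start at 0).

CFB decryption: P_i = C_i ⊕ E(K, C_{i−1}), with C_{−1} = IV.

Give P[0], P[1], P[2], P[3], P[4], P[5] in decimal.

P[0] = 183, P[1] = 142, P[2] = 136, P[3] = 99, P[4] = 137, P[5] = 252

P[0]: E(K, 220) = 214; 97 ⊕ 214 = 183.
P[1]: E(K, 97) = 32; 174 ⊕ 32 = 142.
P[2]: E(K, 174) = 31; 151 ⊕ 31 = 136.
P[3]: E(K, 151) = 251; 152 ⊕ 251 = 99.
P[4]: E(K, 152) = 199; 78 ⊕ 199 = 137.
P[5]: E(K, 78) = 156; 96 ⊕ 156 = 252.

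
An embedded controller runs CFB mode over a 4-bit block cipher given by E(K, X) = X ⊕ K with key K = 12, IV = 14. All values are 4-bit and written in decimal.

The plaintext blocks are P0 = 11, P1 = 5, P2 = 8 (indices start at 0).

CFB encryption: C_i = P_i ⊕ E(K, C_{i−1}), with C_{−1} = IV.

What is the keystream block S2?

12

C0: E(K, 14) = 2; 11 ⊕ 2 = 9.
C1: E(K, 9) = 5; 5 ⊕ 5 = 0.
C2: E(K, 0) = 12; 8 ⊕ 12 = 4.
So S2 = 12.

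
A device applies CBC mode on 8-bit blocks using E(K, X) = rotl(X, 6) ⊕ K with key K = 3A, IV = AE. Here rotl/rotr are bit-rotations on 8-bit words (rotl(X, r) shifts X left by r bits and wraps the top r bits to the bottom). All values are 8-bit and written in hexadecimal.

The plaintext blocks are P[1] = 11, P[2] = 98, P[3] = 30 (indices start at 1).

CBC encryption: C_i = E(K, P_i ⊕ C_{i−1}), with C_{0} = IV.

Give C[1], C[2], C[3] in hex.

C[1]: P[1] ⊕ AE = BF; E(K, BF) = D5.
C[2]: P[2] ⊕ D5 = 4D; E(K, 4D) = 69.
C[3]: P[3] ⊕ 69 = 59; E(K, 59) = 6C.

C[1] = D5, C[2] = 69, C[3] = 6C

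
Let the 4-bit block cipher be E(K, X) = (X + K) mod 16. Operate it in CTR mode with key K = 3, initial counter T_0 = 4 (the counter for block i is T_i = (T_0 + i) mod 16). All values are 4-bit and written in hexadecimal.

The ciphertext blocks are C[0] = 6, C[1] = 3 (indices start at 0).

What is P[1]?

CTR decryption: S_i = E(K, T_i) where T_i is the counter for block i; P_i = C_i ⊕ S_i.
P[1]: T = 5, S = E(K, T) = 8; 3 ⊕ 8 = B.

P[1] = B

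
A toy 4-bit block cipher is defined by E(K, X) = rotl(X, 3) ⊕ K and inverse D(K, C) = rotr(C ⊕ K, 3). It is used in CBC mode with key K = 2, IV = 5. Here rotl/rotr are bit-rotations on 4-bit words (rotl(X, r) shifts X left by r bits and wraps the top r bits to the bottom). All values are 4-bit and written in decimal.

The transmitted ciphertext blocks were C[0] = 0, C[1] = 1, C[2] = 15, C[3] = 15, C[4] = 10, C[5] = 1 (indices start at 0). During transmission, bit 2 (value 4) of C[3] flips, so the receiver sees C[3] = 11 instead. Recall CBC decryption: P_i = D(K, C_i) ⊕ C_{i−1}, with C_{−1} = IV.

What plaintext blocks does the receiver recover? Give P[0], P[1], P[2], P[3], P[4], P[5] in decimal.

Only C[3] changed, to 11. In CBC, a change in C_i garbles P_i and flips the same bit in P_{i+1}. Decrypting the received ciphertext:
P[0]: D(K, 0) = 4; 4 ⊕ 5 = 1.
P[1]: D(K, 1) = 6; 6 ⊕ 0 = 6.
P[2]: D(K, 15) = 11; 11 ⊕ 1 = 10.
P[3]: D(K, 11) = 3; 3 ⊕ 15 = 12.
P[4]: D(K, 10) = 1; 1 ⊕ 11 = 10.
P[5]: D(K, 1) = 6; 6 ⊕ 10 = 12.
Blocks that differ from the original plaintext: P[3], P[4].

P[0] = 1, P[1] = 6, P[2] = 10, P[3] = 12, P[4] = 10, P[5] = 12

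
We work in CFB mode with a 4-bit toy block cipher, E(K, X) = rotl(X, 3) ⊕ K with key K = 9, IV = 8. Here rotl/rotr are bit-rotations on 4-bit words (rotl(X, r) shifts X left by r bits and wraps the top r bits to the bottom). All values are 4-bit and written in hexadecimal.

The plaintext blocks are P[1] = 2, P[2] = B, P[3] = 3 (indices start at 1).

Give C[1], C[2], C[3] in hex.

C[1] = F, C[2] = D, C[3] = 4

CFB encryption: C_i = P_i ⊕ E(K, C_{i−1}), with C_{0} = IV.
C[1]: E(K, 8) = D; 2 ⊕ D = F.
C[2]: E(K, F) = 6; B ⊕ 6 = D.
C[3]: E(K, D) = 7; 3 ⊕ 7 = 4.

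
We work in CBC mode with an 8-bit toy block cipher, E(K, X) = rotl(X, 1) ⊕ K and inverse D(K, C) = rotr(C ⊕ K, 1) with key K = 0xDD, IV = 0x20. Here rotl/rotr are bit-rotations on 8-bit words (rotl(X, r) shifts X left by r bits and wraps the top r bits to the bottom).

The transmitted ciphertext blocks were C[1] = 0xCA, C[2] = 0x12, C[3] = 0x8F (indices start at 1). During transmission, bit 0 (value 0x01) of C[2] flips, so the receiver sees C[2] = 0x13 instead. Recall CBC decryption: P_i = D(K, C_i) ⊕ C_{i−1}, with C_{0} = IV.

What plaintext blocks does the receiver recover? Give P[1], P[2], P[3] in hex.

Only C[2] changed, to 0x13. In CBC, a change in C_i garbles P_i and flips the same bit in P_{i+1}. Decrypting the received ciphertext:
P[1]: D(K, 0xCA) = 0x8B; 0x8B ⊕ 0x20 = 0xAB.
P[2]: D(K, 0x13) = 0x67; 0x67 ⊕ 0xCA = 0xAD.
P[3]: D(K, 0x8F) = 0x29; 0x29 ⊕ 0x13 = 0x3A.
Blocks that differ from the original plaintext: P[2], P[3].

P[1] = 0xAB, P[2] = 0xAD, P[3] = 0x3A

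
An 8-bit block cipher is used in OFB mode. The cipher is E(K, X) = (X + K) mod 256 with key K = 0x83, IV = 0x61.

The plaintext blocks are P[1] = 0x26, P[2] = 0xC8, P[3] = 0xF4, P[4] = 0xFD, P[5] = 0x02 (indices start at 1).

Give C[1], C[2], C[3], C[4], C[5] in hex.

OFB encryption: S_i = E(K, S_{i−1}) with S_{0} = IV; C_i = P_i ⊕ S_i.
C[1]: S = E(K, 0x61) = 0xE4; 0x26 ⊕ 0xE4 = 0xC2.
C[2]: S = E(K, 0xE4) = 0x67; 0xC8 ⊕ 0x67 = 0xAF.
C[3]: S = E(K, 0x67) = 0xEA; 0xF4 ⊕ 0xEA = 0x1E.
C[4]: S = E(K, 0xEA) = 0x6D; 0xFD ⊕ 0x6D = 0x90.
C[5]: S = E(K, 0x6D) = 0xF0; 0x02 ⊕ 0xF0 = 0xF2.

C[1] = 0xC2, C[2] = 0xAF, C[3] = 0x1E, C[4] = 0x90, C[5] = 0xF2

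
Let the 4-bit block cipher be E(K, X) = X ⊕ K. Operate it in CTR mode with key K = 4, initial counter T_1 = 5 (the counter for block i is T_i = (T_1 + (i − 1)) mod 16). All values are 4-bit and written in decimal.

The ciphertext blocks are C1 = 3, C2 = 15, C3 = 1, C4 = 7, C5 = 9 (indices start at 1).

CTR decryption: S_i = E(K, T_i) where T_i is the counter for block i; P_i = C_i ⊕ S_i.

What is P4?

P4: T = 8, S = E(K, T) = 12; 7 ⊕ 12 = 11.

P4 = 11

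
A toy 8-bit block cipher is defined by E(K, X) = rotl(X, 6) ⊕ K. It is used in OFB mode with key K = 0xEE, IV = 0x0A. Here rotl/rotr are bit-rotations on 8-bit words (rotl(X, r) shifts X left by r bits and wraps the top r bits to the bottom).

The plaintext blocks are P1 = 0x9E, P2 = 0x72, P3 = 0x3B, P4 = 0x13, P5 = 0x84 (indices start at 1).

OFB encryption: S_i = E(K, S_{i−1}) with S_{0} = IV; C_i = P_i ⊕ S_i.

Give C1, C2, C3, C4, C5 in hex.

C1: S = E(K, 0x0A) = 0x6C; 0x9E ⊕ 0x6C = 0xF2.
C2: S = E(K, 0x6C) = 0xF5; 0x72 ⊕ 0xF5 = 0x87.
C3: S = E(K, 0xF5) = 0x93; 0x3B ⊕ 0x93 = 0xA8.
C4: S = E(K, 0x93) = 0x0A; 0x13 ⊕ 0x0A = 0x19.
C5: S = E(K, 0x0A) = 0x6C; 0x84 ⊕ 0x6C = 0xE8.

C1 = 0xF2, C2 = 0x87, C3 = 0xA8, C4 = 0x19, C5 = 0xE8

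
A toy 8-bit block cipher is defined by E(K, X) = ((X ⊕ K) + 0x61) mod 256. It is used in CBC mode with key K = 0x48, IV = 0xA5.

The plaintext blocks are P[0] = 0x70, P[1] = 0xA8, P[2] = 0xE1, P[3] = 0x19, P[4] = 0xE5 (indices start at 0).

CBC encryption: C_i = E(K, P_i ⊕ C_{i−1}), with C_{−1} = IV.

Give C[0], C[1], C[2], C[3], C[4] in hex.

C[0] = 0xFE, C[1] = 0x7F, C[2] = 0x37, C[3] = 0xC7, C[4] = 0xCB

C[0]: P[0] ⊕ 0xA5 = 0xD5; E(K, 0xD5) = 0xFE.
C[1]: P[1] ⊕ 0xFE = 0x56; E(K, 0x56) = 0x7F.
C[2]: P[2] ⊕ 0x7F = 0x9E; E(K, 0x9E) = 0x37.
C[3]: P[3] ⊕ 0x37 = 0x2E; E(K, 0x2E) = 0xC7.
C[4]: P[4] ⊕ 0xC7 = 0x22; E(K, 0x22) = 0xCB.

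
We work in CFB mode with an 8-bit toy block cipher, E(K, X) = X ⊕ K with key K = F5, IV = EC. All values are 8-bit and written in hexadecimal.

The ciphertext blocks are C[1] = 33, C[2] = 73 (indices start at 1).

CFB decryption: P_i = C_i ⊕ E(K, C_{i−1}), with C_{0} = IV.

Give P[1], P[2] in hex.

P[1]: E(K, EC) = 19; 33 ⊕ 19 = 2A.
P[2]: E(K, 33) = C6; 73 ⊕ C6 = B5.

P[1] = 2A, P[2] = B5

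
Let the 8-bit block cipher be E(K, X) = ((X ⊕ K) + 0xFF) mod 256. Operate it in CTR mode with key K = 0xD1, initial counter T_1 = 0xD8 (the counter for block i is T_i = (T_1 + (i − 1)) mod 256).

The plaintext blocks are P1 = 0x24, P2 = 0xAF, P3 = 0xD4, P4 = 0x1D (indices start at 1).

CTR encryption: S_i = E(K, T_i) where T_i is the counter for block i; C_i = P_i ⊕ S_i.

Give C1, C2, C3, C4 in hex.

C1: T = 0xD8, S = E(K, T) = 0x08; 0x24 ⊕ 0x08 = 0x2C.
C2: T = 0xD9, S = E(K, T) = 0x07; 0xAF ⊕ 0x07 = 0xA8.
C3: T = 0xDA, S = E(K, T) = 0x0A; 0xD4 ⊕ 0x0A = 0xDE.
C4: T = 0xDB, S = E(K, T) = 0x09; 0x1D ⊕ 0x09 = 0x14.

C1 = 0x2C, C2 = 0xA8, C3 = 0xDE, C4 = 0x14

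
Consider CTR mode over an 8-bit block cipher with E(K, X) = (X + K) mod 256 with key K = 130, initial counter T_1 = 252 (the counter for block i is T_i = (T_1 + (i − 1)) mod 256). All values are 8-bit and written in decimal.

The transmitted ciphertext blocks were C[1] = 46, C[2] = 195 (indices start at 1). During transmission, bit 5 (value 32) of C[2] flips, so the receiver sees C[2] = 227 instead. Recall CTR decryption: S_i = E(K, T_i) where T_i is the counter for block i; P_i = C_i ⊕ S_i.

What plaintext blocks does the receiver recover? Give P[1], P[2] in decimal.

P[1] = 80, P[2] = 156

Only C[2] changed, to 227. In CTR, a change in C_i flips the same bit in P_i only; the keystream is unaffected. Decrypting the received ciphertext:
P[1]: T = 252, S = E(K, T) = 126; 46 ⊕ 126 = 80.
P[2]: T = 253, S = E(K, T) = 127; 227 ⊕ 127 = 156.
Blocks that differ from the original plaintext: P[2].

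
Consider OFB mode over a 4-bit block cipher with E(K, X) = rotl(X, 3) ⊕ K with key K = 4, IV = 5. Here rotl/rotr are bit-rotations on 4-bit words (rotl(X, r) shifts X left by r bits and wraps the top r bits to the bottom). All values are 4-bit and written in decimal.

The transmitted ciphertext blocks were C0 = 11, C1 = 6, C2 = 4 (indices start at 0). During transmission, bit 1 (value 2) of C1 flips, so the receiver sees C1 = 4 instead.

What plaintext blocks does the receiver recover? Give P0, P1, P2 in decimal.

P0 = 5, P1 = 7, P2 = 9

OFB decryption: S_i = E(K, S_{i−1}) with S_{−1} = IV; P_i = C_i ⊕ S_i.
Only C1 changed, to 4. In OFB, a change in C_i flips the same bit in P_i only; the keystream is unaffected. Decrypting the received ciphertext:
P0: S = E(K, 5) = 14; 11 ⊕ 14 = 5.
P1: S = E(K, 14) = 3; 4 ⊕ 3 = 7.
P2: S = E(K, 3) = 13; 4 ⊕ 13 = 9.
Blocks that differ from the original plaintext: P1.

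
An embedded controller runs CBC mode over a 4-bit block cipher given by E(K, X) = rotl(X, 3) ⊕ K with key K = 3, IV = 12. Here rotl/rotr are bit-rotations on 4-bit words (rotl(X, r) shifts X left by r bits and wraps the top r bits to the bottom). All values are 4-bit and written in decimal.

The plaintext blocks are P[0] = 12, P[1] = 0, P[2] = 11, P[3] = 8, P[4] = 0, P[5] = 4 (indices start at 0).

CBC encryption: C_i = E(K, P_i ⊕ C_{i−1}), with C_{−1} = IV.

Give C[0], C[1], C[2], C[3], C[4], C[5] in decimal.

C[0] = 3, C[1] = 10, C[2] = 11, C[3] = 10, C[4] = 6, C[5] = 2

C[0]: P[0] ⊕ 12 = 0; E(K, 0) = 3.
C[1]: P[1] ⊕ 3 = 3; E(K, 3) = 10.
C[2]: P[2] ⊕ 10 = 1; E(K, 1) = 11.
C[3]: P[3] ⊕ 11 = 3; E(K, 3) = 10.
C[4]: P[4] ⊕ 10 = 10; E(K, 10) = 6.
C[5]: P[5] ⊕ 6 = 2; E(K, 2) = 2.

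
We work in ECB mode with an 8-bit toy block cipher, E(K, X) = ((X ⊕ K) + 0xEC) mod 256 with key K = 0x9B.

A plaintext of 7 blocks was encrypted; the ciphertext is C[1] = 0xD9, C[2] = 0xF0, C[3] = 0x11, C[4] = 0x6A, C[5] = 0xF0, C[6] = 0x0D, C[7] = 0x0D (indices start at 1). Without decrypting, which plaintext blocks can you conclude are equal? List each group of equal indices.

ECB encrypts each block independently with the same key, so equal ciphertext blocks imply equal plaintext blocks.
C[2] = C[5] = 0xF0, so P[2] = P[5].
C[6] = C[7] = 0x0D, so P[6] = P[7].

P[2] = P[5]; P[6] = P[7]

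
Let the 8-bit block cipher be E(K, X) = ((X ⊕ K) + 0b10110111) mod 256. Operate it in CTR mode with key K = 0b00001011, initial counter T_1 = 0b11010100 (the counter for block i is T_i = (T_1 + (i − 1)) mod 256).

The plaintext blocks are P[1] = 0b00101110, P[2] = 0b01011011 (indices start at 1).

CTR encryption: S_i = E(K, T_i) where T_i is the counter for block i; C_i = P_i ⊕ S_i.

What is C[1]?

C[1] = 0b10111000

C[1]: T = 0b11010100, S = E(K, T) = 0b10010110; 0b00101110 ⊕ 0b10010110 = 0b10111000.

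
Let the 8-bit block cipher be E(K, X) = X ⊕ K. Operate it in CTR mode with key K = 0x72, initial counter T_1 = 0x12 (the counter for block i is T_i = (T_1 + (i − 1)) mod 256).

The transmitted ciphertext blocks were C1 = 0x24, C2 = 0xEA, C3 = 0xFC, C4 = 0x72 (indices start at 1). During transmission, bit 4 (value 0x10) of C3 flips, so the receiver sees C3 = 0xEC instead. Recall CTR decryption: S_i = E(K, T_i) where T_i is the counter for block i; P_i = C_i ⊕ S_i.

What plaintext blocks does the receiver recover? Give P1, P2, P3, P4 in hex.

Only C3 changed, to 0xEC. In CTR, a change in C_i flips the same bit in P_i only; the keystream is unaffected. Decrypting the received ciphertext:
P1: T = 0x12, S = E(K, T) = 0x60; 0x24 ⊕ 0x60 = 0x44.
P2: T = 0x13, S = E(K, T) = 0x61; 0xEA ⊕ 0x61 = 0x8B.
P3: T = 0x14, S = E(K, T) = 0x66; 0xEC ⊕ 0x66 = 0x8A.
P4: T = 0x15, S = E(K, T) = 0x67; 0x72 ⊕ 0x67 = 0x15.
Blocks that differ from the original plaintext: P3.

P1 = 0x44, P2 = 0x8B, P3 = 0x8A, P4 = 0x15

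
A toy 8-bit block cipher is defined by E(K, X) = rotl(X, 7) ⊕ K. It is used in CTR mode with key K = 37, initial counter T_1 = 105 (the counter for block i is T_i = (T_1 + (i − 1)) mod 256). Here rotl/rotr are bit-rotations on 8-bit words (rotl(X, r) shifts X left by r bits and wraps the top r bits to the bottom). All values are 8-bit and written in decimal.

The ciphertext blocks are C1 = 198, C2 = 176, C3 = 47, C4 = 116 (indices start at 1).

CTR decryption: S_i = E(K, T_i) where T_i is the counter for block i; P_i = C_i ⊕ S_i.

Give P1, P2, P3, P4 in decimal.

P1 = 87, P2 = 160, P3 = 191, P4 = 103

P1: T = 105, S = E(K, T) = 145; 198 ⊕ 145 = 87.
P2: T = 106, S = E(K, T) = 16; 176 ⊕ 16 = 160.
P3: T = 107, S = E(K, T) = 144; 47 ⊕ 144 = 191.
P4: T = 108, S = E(K, T) = 19; 116 ⊕ 19 = 103.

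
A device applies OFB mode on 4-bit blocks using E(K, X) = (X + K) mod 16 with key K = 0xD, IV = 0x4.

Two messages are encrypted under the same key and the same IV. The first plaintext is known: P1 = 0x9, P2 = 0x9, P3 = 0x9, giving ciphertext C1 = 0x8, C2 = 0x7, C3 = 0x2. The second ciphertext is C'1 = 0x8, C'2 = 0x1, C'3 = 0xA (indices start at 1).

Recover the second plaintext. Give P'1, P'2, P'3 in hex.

P'1 = 0x9, P'2 = 0xF, P'3 = 0x1

In OFB with a reused IV, both messages share the same keystream S_i, so C_i ⊕ C'_i = P_i ⊕ P'_i and thus P'_i = P_i ⊕ C_i ⊕ C'_i.
P'1: 0x9 ⊕ 0x8 ⊕ 0x8 = 0x9.
P'2: 0x9 ⊕ 0x7 ⊕ 0x1 = 0xF.
P'3: 0x9 ⊕ 0x2 ⊕ 0xA = 0x1.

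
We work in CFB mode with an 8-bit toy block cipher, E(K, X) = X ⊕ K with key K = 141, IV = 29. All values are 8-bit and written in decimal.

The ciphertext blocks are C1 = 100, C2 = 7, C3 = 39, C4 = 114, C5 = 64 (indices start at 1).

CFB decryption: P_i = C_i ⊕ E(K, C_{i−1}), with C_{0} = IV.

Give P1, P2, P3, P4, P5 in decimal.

P1: E(K, 29) = 144; 100 ⊕ 144 = 244.
P2: E(K, 100) = 233; 7 ⊕ 233 = 238.
P3: E(K, 7) = 138; 39 ⊕ 138 = 173.
P4: E(K, 39) = 170; 114 ⊕ 170 = 216.
P5: E(K, 114) = 255; 64 ⊕ 255 = 191.

P1 = 244, P2 = 238, P3 = 173, P4 = 216, P5 = 191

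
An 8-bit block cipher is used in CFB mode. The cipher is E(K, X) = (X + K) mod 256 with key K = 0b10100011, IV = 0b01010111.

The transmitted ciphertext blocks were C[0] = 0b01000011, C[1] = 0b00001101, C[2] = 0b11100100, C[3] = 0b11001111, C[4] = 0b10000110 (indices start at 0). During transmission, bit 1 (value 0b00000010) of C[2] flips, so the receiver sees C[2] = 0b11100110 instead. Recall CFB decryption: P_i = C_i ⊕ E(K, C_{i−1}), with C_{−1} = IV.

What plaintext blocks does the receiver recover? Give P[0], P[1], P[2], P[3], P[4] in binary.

Only C[2] changed, to 0b11100110. In CFB, a change in C_i flips the same bit in P_i and garbles P_{i+1}. Decrypting the received ciphertext:
P[0]: E(K, 0b01010111) = 0b11111010; 0b01000011 ⊕ 0b11111010 = 0b10111001.
P[1]: E(K, 0b01000011) = 0b11100110; 0b00001101 ⊕ 0b11100110 = 0b11101011.
P[2]: E(K, 0b00001101) = 0b10110000; 0b11100110 ⊕ 0b10110000 = 0b01010110.
P[3]: E(K, 0b11100110) = 0b10001001; 0b11001111 ⊕ 0b10001001 = 0b01000110.
P[4]: E(K, 0b11001111) = 0b01110010; 0b10000110 ⊕ 0b01110010 = 0b11110100.
Blocks that differ from the original plaintext: P[2], P[3].

P[0] = 0b10111001, P[1] = 0b11101011, P[2] = 0b01010110, P[3] = 0b01000110, P[4] = 0b11110100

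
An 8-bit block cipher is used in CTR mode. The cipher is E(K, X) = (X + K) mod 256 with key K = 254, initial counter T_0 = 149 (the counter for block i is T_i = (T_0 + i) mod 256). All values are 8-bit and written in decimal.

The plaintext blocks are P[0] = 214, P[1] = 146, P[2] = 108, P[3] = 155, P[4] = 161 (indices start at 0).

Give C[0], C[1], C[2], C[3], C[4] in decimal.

C[0] = 69, C[1] = 6, C[2] = 249, C[3] = 13, C[4] = 54

CTR encryption: S_i = E(K, T_i) where T_i is the counter for block i; C_i = P_i ⊕ S_i.
C[0]: T = 149, S = E(K, T) = 147; 214 ⊕ 147 = 69.
C[1]: T = 150, S = E(K, T) = 148; 146 ⊕ 148 = 6.
C[2]: T = 151, S = E(K, T) = 149; 108 ⊕ 149 = 249.
C[3]: T = 152, S = E(K, T) = 150; 155 ⊕ 150 = 13.
C[4]: T = 153, S = E(K, T) = 151; 161 ⊕ 151 = 54.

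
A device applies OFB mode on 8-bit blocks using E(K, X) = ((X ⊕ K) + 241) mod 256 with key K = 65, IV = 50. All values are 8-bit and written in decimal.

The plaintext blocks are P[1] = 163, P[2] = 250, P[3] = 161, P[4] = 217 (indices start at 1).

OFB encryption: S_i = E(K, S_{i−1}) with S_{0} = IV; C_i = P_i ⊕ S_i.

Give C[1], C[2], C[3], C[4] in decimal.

C[1]: S = E(K, 50) = 100; 163 ⊕ 100 = 199.
C[2]: S = E(K, 100) = 22; 250 ⊕ 22 = 236.
C[3]: S = E(K, 22) = 72; 161 ⊕ 72 = 233.
C[4]: S = E(K, 72) = 250; 217 ⊕ 250 = 35.

C[1] = 199, C[2] = 236, C[3] = 233, C[4] = 35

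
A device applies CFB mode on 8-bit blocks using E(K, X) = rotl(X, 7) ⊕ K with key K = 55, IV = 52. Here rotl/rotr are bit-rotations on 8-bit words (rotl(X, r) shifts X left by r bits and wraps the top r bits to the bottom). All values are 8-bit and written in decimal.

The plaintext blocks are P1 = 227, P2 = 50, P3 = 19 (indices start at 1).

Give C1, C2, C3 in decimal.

CFB encryption: C_i = P_i ⊕ E(K, C_{i−1}), with C_{0} = IV.
C1: E(K, 52) = 45; 227 ⊕ 45 = 206.
C2: E(K, 206) = 80; 50 ⊕ 80 = 98.
C3: E(K, 98) = 6; 19 ⊕ 6 = 21.

C1 = 206, C2 = 98, C3 = 21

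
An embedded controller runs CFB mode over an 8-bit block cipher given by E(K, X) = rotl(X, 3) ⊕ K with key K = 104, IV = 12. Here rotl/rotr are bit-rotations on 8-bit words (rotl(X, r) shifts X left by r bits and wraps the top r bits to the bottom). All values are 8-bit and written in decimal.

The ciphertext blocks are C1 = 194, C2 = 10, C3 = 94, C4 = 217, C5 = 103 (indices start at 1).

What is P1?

CFB decryption: P_i = C_i ⊕ E(K, C_{i−1}), with C_{0} = IV.
P1: E(K, 12) = 8; 194 ⊕ 8 = 202.

P1 = 202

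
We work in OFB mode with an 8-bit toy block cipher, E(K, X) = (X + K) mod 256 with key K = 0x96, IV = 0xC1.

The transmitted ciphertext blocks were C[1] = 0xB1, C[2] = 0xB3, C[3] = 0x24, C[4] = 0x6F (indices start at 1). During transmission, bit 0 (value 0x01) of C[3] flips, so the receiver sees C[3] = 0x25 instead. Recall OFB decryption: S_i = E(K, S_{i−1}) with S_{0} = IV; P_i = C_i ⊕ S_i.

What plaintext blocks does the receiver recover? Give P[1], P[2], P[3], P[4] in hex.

P[1] = 0xE6, P[2] = 0x5E, P[3] = 0xA6, P[4] = 0x76

Only C[3] changed, to 0x25. In OFB, a change in C_i flips the same bit in P_i only; the keystream is unaffected. Decrypting the received ciphertext:
P[1]: S = E(K, 0xC1) = 0x57; 0xB1 ⊕ 0x57 = 0xE6.
P[2]: S = E(K, 0x57) = 0xED; 0xB3 ⊕ 0xED = 0x5E.
P[3]: S = E(K, 0xED) = 0x83; 0x25 ⊕ 0x83 = 0xA6.
P[4]: S = E(K, 0x83) = 0x19; 0x6F ⊕ 0x19 = 0x76.
Blocks that differ from the original plaintext: P[3].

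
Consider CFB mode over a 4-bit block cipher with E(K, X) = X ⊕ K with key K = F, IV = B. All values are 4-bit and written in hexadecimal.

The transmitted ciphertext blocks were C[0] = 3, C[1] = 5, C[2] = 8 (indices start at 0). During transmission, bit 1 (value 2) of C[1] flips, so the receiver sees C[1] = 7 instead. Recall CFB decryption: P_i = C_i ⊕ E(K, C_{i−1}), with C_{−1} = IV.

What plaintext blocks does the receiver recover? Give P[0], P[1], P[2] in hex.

P[0] = 7, P[1] = B, P[2] = 0

Only C[1] changed, to 7. In CFB, a change in C_i flips the same bit in P_i and garbles P_{i+1}. Decrypting the received ciphertext:
P[0]: E(K, B) = 4; 3 ⊕ 4 = 7.
P[1]: E(K, 3) = C; 7 ⊕ C = B.
P[2]: E(K, 7) = 8; 8 ⊕ 8 = 0.
Blocks that differ from the original plaintext: P[1], P[2].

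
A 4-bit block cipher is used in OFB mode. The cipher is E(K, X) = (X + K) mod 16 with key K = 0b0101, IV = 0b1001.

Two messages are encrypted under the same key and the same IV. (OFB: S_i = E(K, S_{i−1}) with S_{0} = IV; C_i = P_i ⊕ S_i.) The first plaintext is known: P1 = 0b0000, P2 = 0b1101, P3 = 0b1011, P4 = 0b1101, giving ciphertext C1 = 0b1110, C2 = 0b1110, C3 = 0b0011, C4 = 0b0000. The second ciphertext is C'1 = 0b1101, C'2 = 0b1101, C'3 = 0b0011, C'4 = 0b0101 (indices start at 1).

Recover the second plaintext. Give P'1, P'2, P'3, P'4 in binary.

In OFB with a reused IV, both messages share the same keystream S_i, so C_i ⊕ C'_i = P_i ⊕ P'_i and thus P'_i = P_i ⊕ C_i ⊕ C'_i.
P'1: 0b0000 ⊕ 0b1110 ⊕ 0b1101 = 0b0011.
P'2: 0b1101 ⊕ 0b1110 ⊕ 0b1101 = 0b1110.
P'3: 0b1011 ⊕ 0b0011 ⊕ 0b0011 = 0b1011.
P'4: 0b1101 ⊕ 0b0000 ⊕ 0b0101 = 0b1000.

P'1 = 0b0011, P'2 = 0b1110, P'3 = 0b1011, P'4 = 0b1000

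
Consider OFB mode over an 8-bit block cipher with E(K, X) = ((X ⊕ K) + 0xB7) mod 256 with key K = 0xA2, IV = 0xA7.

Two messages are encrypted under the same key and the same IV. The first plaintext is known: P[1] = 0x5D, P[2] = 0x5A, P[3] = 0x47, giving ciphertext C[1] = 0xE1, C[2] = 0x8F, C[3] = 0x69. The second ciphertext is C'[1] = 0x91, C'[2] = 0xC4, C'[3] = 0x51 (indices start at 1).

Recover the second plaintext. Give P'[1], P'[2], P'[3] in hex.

In OFB with a reused IV, both messages share the same keystream S_i, so C_i ⊕ C'_i = P_i ⊕ P'_i and thus P'_i = P_i ⊕ C_i ⊕ C'_i.
P'[1]: 0x5D ⊕ 0xE1 ⊕ 0x91 = 0x2D.
P'[2]: 0x5A ⊕ 0x8F ⊕ 0xC4 = 0x11.
P'[3]: 0x47 ⊕ 0x69 ⊕ 0x51 = 0x7F.

P'[1] = 0x2D, P'[2] = 0x11, P'[3] = 0x7F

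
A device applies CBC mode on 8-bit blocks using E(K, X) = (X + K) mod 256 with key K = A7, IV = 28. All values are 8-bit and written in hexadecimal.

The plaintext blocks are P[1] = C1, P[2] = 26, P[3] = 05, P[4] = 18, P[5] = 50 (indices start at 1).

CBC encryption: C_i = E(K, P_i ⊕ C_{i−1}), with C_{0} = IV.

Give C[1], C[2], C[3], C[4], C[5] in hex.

C[1]: P[1] ⊕ 28 = E9; E(K, E9) = 90.
C[2]: P[2] ⊕ 90 = B6; E(K, B6) = 5D.
C[3]: P[3] ⊕ 5D = 58; E(K, 58) = FF.
C[4]: P[4] ⊕ FF = E7; E(K, E7) = 8E.
C[5]: P[5] ⊕ 8E = DE; E(K, DE) = 85.

C[1] = 90, C[2] = 5D, C[3] = FF, C[4] = 8E, C[5] = 85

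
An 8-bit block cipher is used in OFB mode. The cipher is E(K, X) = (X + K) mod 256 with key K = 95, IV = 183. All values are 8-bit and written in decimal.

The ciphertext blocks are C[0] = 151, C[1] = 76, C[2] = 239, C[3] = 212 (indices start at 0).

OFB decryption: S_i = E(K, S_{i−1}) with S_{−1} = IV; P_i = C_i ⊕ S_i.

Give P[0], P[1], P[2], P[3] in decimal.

P[0] = 129, P[1] = 57, P[2] = 59, P[3] = 231

P[0]: S = E(K, 183) = 22; 151 ⊕ 22 = 129.
P[1]: S = E(K, 22) = 117; 76 ⊕ 117 = 57.
P[2]: S = E(K, 117) = 212; 239 ⊕ 212 = 59.
P[3]: S = E(K, 212) = 51; 212 ⊕ 51 = 231.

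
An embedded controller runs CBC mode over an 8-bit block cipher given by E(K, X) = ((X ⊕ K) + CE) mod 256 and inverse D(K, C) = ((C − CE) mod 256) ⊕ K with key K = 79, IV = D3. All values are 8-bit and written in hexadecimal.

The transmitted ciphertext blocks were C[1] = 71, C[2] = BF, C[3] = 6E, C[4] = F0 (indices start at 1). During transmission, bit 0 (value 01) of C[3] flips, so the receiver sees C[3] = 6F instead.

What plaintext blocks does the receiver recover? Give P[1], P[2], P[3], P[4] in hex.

P[1] = 09, P[2] = F9, P[3] = 67, P[4] = 34

CBC decryption: P_i = D(K, C_i) ⊕ C_{i−1}, with C_{0} = IV.
Only C[3] changed, to 6F. In CBC, a change in C_i garbles P_i and flips the same bit in P_{i+1}. Decrypting the received ciphertext:
P[1]: D(K, 71) = DA; DA ⊕ D3 = 09.
P[2]: D(K, BF) = 88; 88 ⊕ 71 = F9.
P[3]: D(K, 6F) = D8; D8 ⊕ BF = 67.
P[4]: D(K, F0) = 5B; 5B ⊕ 6F = 34.
Blocks that differ from the original plaintext: P[3], P[4].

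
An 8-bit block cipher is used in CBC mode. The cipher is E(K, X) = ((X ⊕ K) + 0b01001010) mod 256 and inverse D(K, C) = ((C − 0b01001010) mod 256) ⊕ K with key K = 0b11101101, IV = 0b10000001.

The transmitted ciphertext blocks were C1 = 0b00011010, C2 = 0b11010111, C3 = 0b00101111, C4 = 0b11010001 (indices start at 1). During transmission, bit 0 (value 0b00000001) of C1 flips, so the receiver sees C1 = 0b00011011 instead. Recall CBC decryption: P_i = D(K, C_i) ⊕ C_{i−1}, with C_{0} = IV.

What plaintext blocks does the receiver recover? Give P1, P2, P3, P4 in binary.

P1 = 0b10111101, P2 = 0b01111011, P3 = 0b11011111, P4 = 0b01000101

Only C1 changed, to 0b00011011. In CBC, a change in C_i garbles P_i and flips the same bit in P_{i+1}. Decrypting the received ciphertext:
P1: D(K, 0b00011011) = 0b00111100; 0b00111100 ⊕ 0b10000001 = 0b10111101.
P2: D(K, 0b11010111) = 0b01100000; 0b01100000 ⊕ 0b00011011 = 0b01111011.
P3: D(K, 0b00101111) = 0b00001000; 0b00001000 ⊕ 0b11010111 = 0b11011111.
P4: D(K, 0b11010001) = 0b01101010; 0b01101010 ⊕ 0b00101111 = 0b01000101.
Blocks that differ from the original plaintext: P1, P2.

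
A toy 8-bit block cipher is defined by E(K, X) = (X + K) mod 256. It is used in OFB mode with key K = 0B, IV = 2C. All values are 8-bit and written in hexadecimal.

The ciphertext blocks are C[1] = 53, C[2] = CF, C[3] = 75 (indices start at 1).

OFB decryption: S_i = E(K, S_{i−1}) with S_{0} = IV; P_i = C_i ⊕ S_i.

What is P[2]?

P[1]: S = E(K, 2C) = 37; 53 ⊕ 37 = 64.
P[2]: S = E(K, 37) = 42; CF ⊕ 42 = 8D.

P[2] = 8D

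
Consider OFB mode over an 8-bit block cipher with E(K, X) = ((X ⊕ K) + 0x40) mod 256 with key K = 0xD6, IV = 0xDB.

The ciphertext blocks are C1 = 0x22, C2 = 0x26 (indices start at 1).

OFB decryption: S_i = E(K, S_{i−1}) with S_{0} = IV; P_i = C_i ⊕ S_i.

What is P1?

P1: S = E(K, 0xDB) = 0x4D; 0x22 ⊕ 0x4D = 0x6F.

P1 = 0x6F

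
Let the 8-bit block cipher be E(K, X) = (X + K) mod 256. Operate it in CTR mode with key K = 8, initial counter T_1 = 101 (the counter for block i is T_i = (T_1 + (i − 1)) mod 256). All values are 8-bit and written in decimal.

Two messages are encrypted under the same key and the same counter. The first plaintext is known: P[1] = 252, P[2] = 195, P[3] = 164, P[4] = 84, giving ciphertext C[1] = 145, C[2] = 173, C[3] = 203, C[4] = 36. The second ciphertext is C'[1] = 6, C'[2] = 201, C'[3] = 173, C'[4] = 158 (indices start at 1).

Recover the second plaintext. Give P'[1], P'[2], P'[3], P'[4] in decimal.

In CTR with a reused counter, both messages share the same keystream S_i, so C_i ⊕ C'_i = P_i ⊕ P'_i and thus P'_i = P_i ⊕ C_i ⊕ C'_i.
P'[1]: 252 ⊕ 145 ⊕ 6 = 107.
P'[2]: 195 ⊕ 173 ⊕ 201 = 167.
P'[3]: 164 ⊕ 203 ⊕ 173 = 194.
P'[4]: 84 ⊕ 36 ⊕ 158 = 238.

P'[1] = 107, P'[2] = 167, P'[3] = 194, P'[4] = 238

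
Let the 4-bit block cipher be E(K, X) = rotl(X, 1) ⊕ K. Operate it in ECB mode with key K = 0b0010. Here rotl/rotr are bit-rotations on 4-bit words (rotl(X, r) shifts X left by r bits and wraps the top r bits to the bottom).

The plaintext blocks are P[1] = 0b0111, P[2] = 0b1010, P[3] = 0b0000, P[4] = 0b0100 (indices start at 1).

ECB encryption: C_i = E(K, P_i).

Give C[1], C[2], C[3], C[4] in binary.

C[1]: E(K, 0b0111) = 0b1100.
C[2]: E(K, 0b1010) = 0b0111.
C[3]: E(K, 0b0000) = 0b0010.
C[4]: E(K, 0b0100) = 0b1010.

C[1] = 0b1100, C[2] = 0b0111, C[3] = 0b0010, C[4] = 0b1010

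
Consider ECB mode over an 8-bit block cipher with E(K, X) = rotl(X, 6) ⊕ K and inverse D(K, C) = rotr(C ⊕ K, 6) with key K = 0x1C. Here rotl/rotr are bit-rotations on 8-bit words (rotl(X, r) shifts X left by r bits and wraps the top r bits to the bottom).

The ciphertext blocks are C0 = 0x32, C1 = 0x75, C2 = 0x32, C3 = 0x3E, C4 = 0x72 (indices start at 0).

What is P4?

P4 = 0xB9

ECB decryption: P_i = D(K, C_i).
P4: D(K, 0x72) = 0xB9.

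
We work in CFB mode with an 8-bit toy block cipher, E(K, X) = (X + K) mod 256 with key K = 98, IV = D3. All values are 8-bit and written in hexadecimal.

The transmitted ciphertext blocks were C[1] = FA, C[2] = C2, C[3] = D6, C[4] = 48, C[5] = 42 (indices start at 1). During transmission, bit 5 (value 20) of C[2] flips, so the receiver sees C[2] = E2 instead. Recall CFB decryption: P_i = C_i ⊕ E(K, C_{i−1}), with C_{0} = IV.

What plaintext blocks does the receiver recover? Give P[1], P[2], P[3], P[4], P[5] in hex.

P[1] = 91, P[2] = 70, P[3] = AC, P[4] = 26, P[5] = A2

Only C[2] changed, to E2. In CFB, a change in C_i flips the same bit in P_i and garbles P_{i+1}. Decrypting the received ciphertext:
P[1]: E(K, D3) = 6B; FA ⊕ 6B = 91.
P[2]: E(K, FA) = 92; E2 ⊕ 92 = 70.
P[3]: E(K, E2) = 7A; D6 ⊕ 7A = AC.
P[4]: E(K, D6) = 6E; 48 ⊕ 6E = 26.
P[5]: E(K, 48) = E0; 42 ⊕ E0 = A2.
Blocks that differ from the original plaintext: P[2], P[3].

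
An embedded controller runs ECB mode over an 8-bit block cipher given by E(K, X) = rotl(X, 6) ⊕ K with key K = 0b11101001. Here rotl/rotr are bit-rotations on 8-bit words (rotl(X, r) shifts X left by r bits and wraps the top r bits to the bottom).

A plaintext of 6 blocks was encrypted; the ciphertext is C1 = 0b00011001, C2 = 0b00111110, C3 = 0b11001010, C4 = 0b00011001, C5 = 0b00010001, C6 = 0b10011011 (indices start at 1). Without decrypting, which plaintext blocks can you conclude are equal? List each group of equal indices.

P1 = P4

ECB encrypts each block independently with the same key, so equal ciphertext blocks imply equal plaintext blocks.
C1 = C4 = 0b00011001, so P1 = P4.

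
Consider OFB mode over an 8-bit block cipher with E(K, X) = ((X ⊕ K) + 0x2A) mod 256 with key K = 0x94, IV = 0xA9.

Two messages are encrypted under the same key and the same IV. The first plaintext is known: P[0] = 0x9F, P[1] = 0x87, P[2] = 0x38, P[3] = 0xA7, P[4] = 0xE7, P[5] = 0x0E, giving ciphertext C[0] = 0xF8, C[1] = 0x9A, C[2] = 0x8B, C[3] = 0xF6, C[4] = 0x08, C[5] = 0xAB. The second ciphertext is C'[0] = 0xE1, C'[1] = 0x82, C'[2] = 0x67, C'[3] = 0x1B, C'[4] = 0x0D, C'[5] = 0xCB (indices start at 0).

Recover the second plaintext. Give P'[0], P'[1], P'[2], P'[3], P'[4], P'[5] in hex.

In OFB with a reused IV, both messages share the same keystream S_i, so C_i ⊕ C'_i = P_i ⊕ P'_i and thus P'_i = P_i ⊕ C_i ⊕ C'_i.
P'[0]: 0x9F ⊕ 0xF8 ⊕ 0xE1 = 0x86.
P'[1]: 0x87 ⊕ 0x9A ⊕ 0x82 = 0x9F.
P'[2]: 0x38 ⊕ 0x8B ⊕ 0x67 = 0xD4.
P'[3]: 0xA7 ⊕ 0xF6 ⊕ 0x1B = 0x4A.
P'[4]: 0xE7 ⊕ 0x08 ⊕ 0x0D = 0xE2.
P'[5]: 0x0E ⊕ 0xAB ⊕ 0xCB = 0x6E.

P'[0] = 0x86, P'[1] = 0x9F, P'[2] = 0xD4, P'[3] = 0x4A, P'[4] = 0xE2, P'[5] = 0x6E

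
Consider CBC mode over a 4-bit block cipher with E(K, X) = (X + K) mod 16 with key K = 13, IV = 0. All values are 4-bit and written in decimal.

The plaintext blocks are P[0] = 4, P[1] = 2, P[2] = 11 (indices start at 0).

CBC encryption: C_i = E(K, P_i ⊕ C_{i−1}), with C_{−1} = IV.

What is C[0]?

C[0] = 1

C[0]: P[0] ⊕ 0 = 4; E(K, 4) = 1.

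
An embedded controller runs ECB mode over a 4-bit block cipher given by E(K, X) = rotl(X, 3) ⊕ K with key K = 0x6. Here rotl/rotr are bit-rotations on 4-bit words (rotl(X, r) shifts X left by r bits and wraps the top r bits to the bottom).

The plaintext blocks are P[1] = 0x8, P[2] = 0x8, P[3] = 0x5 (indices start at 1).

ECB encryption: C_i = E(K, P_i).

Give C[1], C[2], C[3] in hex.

C[1]: E(K, 0x8) = 0x2.
C[2]: E(K, 0x8) = 0x2.
C[3]: E(K, 0x5) = 0xC.

C[1] = 0x2, C[2] = 0x2, C[3] = 0xC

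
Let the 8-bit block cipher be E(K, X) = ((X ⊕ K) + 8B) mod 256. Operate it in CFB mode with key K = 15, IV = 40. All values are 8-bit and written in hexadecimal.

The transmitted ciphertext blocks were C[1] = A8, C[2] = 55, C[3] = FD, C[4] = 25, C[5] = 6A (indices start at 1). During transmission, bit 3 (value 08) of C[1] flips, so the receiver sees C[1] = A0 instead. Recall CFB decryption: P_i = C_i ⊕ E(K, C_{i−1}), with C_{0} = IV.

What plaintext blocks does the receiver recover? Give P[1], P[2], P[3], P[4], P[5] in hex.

P[1] = 40, P[2] = 15, P[3] = 36, P[4] = 56, P[5] = D1

Only C[1] changed, to A0. In CFB, a change in C_i flips the same bit in P_i and garbles P_{i+1}. Decrypting the received ciphertext:
P[1]: E(K, 40) = E0; A0 ⊕ E0 = 40.
P[2]: E(K, A0) = 40; 55 ⊕ 40 = 15.
P[3]: E(K, 55) = CB; FD ⊕ CB = 36.
P[4]: E(K, FD) = 73; 25 ⊕ 73 = 56.
P[5]: E(K, 25) = BB; 6A ⊕ BB = D1.
Blocks that differ from the original plaintext: P[1], P[2].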